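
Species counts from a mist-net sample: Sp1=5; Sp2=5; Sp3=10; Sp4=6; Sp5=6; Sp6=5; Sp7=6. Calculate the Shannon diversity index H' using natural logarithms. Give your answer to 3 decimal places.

1.914

Total N = 5+5+10+6+6+5+6 = 43, so the proportions are 0.11628, 0.11628, 0.23256, 0.13953, 0.13953, 0.11628, 0.13953 (working shown to 5 dp, full precision carried).
Each pᵢ ln pᵢ term: 0.11628×(-2.15176)=-0.25020, 0.11628×(-2.15176)=-0.25020, 0.23256×(-1.45862)=-0.33921, 0.13953×(-1.96944)=-0.27481, 0.13953×(-1.96944)=-0.27481, 0.11628×(-2.15176)=-0.25020, 0.13953×(-1.96944)=-0.27481.
Sum = -1.91424, so H' = 1.914.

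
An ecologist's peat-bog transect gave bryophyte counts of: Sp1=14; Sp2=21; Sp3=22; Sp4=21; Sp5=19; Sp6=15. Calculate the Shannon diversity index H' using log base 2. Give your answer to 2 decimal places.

Total N = 14+21+22+21+19+15 = 112, so the proportions are 0.125, 0.1875, 0.1964, 0.1875, 0.1696, 0.1339 (working shown to 4 dp, full precision carried).
Each pᵢ log₂ pᵢ term: 0.125×(-3.0000)=-0.3750, 0.1875×(-2.4150)=-0.4528, 0.1964×(-2.3479)=-0.4612, 0.1875×(-2.4150)=-0.4528, 0.1696×(-2.5594)=-0.4342, 0.1339×(-2.9005)=-0.3885.
Sum = -2.5645, so H' = 2.56.

2.56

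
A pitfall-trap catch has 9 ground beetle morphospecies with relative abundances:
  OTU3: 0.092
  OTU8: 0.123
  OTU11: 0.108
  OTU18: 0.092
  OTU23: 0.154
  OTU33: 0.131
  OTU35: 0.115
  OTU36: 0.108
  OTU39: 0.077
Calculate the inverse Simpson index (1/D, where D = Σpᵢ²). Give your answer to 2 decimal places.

D = 0.092² + 0.123² + 0.108² + 0.092² + 0.154² + 0.131² + 0.115² + 0.108² + 0.077² = 0.008464 + 0.015129 + 0.011664 + 0.008464 + 0.023716 + 0.017161 + 0.013225 + 0.011664 + 0.005929 = 0.115416 (working shown to 6 dp, full precision carried).
So 1/D = 8.6643, i.e. 8.66 to 2 decimal places.

8.66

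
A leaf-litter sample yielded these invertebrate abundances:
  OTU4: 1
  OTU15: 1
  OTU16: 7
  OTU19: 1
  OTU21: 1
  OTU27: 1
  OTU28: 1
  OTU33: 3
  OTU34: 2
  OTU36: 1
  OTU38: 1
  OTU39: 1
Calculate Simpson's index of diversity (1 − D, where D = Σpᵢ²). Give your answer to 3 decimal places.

Total N = 1+1+7+1+1+1+1+3+2+1+1+1 = 21, so the proportions are 0.04762, 0.04762, 0.33333, 0.04762, 0.04762, 0.04762, 0.04762, 0.14286, 0.09524, 0.04762, 0.04762, 0.04762 (working shown to 5 dp, full precision carried).
D = 0.04762² + 0.04762² + 0.33333² + 0.04762² + 0.04762² + 0.04762² + 0.04762² + 0.14286² + 0.09524² + 0.04762² + 0.04762² + 0.04762² = 0.00227 + 0.00227 + 0.11111 + 0.00227 + 0.00227 + 0.00227 + 0.00227 + 0.02041 + 0.00907 + 0.00227 + 0.00227 + 0.00227 = 0.16100.
So 1 − D = 0.83900, i.e. 0.839 to 3 decimal places.

0.839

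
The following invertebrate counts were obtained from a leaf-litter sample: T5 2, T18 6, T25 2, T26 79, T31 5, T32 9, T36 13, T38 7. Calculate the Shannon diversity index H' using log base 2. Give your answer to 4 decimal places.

1.8579

Total N = 2+6+2+79+5+9+13+7 = 123, so the proportions are 0.01626, 0.04878, 0.01626, 0.642276, 0.04065, 0.073171, 0.105691, 0.056911 (working shown to 6 dp, full precision carried).
Each pᵢ log₂ pᵢ term: 0.01626×(-5.942515)=-0.096626, 0.04878×(-4.357552)=-0.212564, 0.01626×(-5.942515)=-0.096626, 0.642276×(-0.638734)=-0.410244, 0.04065×(-4.620586)=-0.187829, 0.073171×(-3.772590)=-0.276043, 0.105691×(-3.242075)=-0.342658, 0.056911×(-4.135160)=-0.235334.
Sum = -1.857924, so H' = 1.8579.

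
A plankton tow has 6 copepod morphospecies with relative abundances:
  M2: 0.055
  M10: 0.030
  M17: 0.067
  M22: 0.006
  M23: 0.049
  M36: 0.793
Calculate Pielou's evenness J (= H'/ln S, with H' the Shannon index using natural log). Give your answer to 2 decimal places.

H' = −Σ pᵢ ln pᵢ = −((-0.1595) + (-0.1052) + (-0.1811) + (-0.0307) + (-0.1478) + (-0.1839)) = 0.8082 (working shown to 4 dp, full precision carried).
With S = 6 species, ln S = 1.7918, so J = 0.8082/1.7918 = 0.4511, i.e. 0.45 to 2 decimal places.

0.45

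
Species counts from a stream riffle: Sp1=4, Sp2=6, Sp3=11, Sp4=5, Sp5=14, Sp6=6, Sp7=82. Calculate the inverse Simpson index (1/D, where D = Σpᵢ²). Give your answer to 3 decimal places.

Total N = 4+6+11+5+14+6+82 = 128, so the proportions are 0.03125, 0.046875, 0.085938, 0.039062, 0.109375, 0.046875, 0.640625 (working shown to 6 dp, full precision carried).
D = 0.03125² + 0.046875² + 0.085938² + 0.039062² + 0.109375² + 0.046875² + 0.640625² = 0.000977 + 0.002197 + 0.007385 + 0.001526 + 0.011963 + 0.002197 + 0.410400 = 0.436646.
So 1/D = 2.29019, i.e. 2.290 to 3 decimal places.

2.290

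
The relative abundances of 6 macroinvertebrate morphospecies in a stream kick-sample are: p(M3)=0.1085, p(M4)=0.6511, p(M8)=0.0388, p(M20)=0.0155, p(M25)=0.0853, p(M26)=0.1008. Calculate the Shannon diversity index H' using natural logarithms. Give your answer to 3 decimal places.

Each pᵢ ln pᵢ term (working shown to 5 dp, full precision carried): 0.1085×(-2.22101)=-0.24098, 0.6511×(-0.42909)=-0.27938, 0.0388×(-3.24934)=-0.12607, 0.0155×(-4.16692)=-0.06459, 0.0853×(-2.46158)=-0.20997, 0.1008×(-2.29462)=-0.23130.
Sum = -1.15229, so H' = 1.152.

1.152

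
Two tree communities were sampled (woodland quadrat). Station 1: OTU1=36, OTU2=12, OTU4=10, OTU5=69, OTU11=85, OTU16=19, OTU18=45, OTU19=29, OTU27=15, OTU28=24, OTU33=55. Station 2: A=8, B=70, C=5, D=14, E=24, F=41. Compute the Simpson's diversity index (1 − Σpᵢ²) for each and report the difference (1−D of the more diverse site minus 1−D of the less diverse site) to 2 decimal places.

Station 1: N=399, proportions 0.0902, 0.0301, 0.0251, 0.1729, 0.213, 0.0476, 0.1128, 0.0727, 0.0376, 0.0602, 0.1378, giving 1−D = 0.8707 (working shown to 4 dp, full precision carried).
Station 2: N=162, proportions 0.0494, 0.4321, 0.0309, 0.0864, 0.1481, 0.2531, giving 1−D = 0.7164.
Difference = |0.8707 − 0.7164| = 0.1543, i.e. 0.15 to 2 decimal places.

0.15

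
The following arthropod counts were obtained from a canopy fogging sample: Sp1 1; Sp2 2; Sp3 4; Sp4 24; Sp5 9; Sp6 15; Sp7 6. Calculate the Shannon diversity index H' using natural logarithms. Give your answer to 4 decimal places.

Total N = 1+2+4+24+9+15+6 = 61, so the proportions are 0.016393, 0.032787, 0.065574, 0.393443, 0.147541, 0.245902, 0.098361 (working shown to 6 dp, full precision carried).
Each pᵢ ln pᵢ term: 0.016393×(-4.110874)=-0.067391, 0.032787×(-3.417727)=-0.112057, 0.065574×(-2.724580)=-0.178661, 0.393443×(-0.932820)=-0.367011, 0.147541×(-1.913649)=-0.282342, 0.245902×(-1.402824)=-0.344957, 0.098361×(-2.319114)=-0.228110.
Sum = -1.580528, so H' = 1.5805.

1.5805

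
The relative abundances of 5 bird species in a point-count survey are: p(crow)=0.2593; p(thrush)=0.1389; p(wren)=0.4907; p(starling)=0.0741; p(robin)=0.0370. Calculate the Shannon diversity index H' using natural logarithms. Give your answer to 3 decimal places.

1.288

Each pᵢ ln pᵢ term (working shown to 5 dp, full precision carried): 0.2593×(-1.34977)=-0.35000, 0.1389×(-1.97400)=-0.27419, 0.4907×(-0.71192)=-0.34934, 0.0741×(-2.60234)=-0.19283, 0.037×(-3.29684)=-0.12198.
Sum = -1.28834, so H' = 1.288.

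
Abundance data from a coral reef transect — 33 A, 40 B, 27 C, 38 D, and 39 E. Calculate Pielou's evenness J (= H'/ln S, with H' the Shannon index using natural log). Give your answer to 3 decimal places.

0.994

Total N = 33+40+27+38+39 = 177, so the proportions are 0.18644, 0.22599, 0.15254, 0.21469, 0.22034 (working shown to 5 dp, full precision carried).
H' = −Σ pᵢ ln pᵢ = −((-0.31315) + (-0.33611) + (-0.28683) + (-0.33031) + (-0.33328)) = 1.59968.
With S = 5 species, ln S = 1.60944, so J = 1.59968/1.60944 = 0.99394, i.e. 0.994 to 3 decimal places.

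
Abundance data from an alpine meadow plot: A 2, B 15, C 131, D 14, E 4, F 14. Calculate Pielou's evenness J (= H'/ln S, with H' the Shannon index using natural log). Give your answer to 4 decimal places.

Total N = 2+15+131+14+4+14 = 180, so the proportions are 0.011111, 0.083333, 0.727778, 0.077778, 0.022222, 0.077778 (working shown to 6 dp, full precision carried).
H' = −Σ pᵢ ln pᵢ = −((-0.049998) + (-0.207076) + (-0.231258) + (-0.198637) + (-0.084592) + (-0.198637)) = 0.970198.
With S = 6 species, ln S = 1.791759, so J = 0.970198/1.791759 = 0.541478, i.e. 0.5415 to 4 decimal places.

0.5415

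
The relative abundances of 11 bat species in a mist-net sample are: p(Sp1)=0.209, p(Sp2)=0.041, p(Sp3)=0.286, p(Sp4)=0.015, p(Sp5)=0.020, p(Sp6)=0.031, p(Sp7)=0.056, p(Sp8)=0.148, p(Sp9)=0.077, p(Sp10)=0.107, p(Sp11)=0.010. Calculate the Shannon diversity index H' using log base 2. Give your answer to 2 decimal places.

Each pᵢ log₂ pᵢ term (working shown to 4 dp, full precision carried): 0.209×(-2.2584)=-0.4720, 0.041×(-4.6082)=-0.1889, 0.286×(-1.8059)=-0.5165, 0.015×(-6.0589)=-0.0909, 0.02×(-5.6439)=-0.1129, 0.031×(-5.0116)=-0.1554, 0.056×(-4.1584)=-0.2329, 0.148×(-2.7563)=-0.4079, 0.077×(-3.6990)=-0.2848, 0.107×(-3.2243)=-0.3450, 0.01×(-6.6439)=-0.0664.
Sum = -2.8736, so H' = 2.87.

2.87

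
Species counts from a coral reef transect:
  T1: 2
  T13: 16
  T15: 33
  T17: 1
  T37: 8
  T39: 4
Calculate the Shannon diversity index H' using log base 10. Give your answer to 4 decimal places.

Total N = 2+16+33+1+8+4 = 64, so the proportions are 0.03125, 0.25, 0.515625, 0.015625, 0.125, 0.0625 (working shown to 6 dp, full precision carried).
Each pᵢ log₁₀ pᵢ term: 0.03125×(-1.505150)=-0.047036, 0.25×(-0.602060)=-0.150515, 0.515625×(-0.287666)=-0.148328, 0.015625×(-1.806180)=-0.028222, 0.125×(-0.903090)=-0.112886, 0.0625×(-1.204120)=-0.075257.
Sum = -0.562244, so H' = 0.5622.

0.5622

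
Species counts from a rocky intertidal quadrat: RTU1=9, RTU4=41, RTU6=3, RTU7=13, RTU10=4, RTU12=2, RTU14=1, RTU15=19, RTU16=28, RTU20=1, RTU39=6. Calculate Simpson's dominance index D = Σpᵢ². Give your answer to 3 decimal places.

Total N = 9+41+3+13+4+2+1+19+28+1+6 = 127, so the proportions are 0.07087, 0.32283, 0.02362, 0.10236, 0.0315, 0.01575, 0.00787, 0.14961, 0.22047, 0.00787, 0.04724 (working shown to 5 dp, full precision carried).
D = 0.07087² + 0.32283² + 0.02362² + 0.10236² + 0.0315² + 0.01575² + 0.00787² + 0.14961² + 0.22047² + 0.00787² + 0.04724² = 0.00502 + 0.10422 + 0.00056 + 0.01048 + 0.00099 + 0.00025 + 0.00006 + 0.02238 + 0.04861 + 0.00006 + 0.00223 = 0.19487.
To 3 decimal places, D = 0.195.

0.195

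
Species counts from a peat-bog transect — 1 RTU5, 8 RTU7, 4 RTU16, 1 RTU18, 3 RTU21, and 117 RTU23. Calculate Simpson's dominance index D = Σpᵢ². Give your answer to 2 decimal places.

0.77

Total N = 1+8+4+1+3+117 = 134, so the proportions are 0.0075, 0.0597, 0.0299, 0.0075, 0.0224, 0.8731 (working shown to 4 dp, full precision carried).
D = 0.0075² + 0.0597² + 0.0299² + 0.0075² + 0.0224² + 0.8731² = 0.0001 + 0.0036 + 0.0009 + 0.0001 + 0.0005 + 0.7624 = 0.7674.
To 2 decimal places, D = 0.77.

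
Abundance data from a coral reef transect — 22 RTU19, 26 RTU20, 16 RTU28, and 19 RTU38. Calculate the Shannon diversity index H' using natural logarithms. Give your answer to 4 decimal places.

Total N = 22+26+16+19 = 83, so the proportions are 0.26506, 0.313253, 0.192771, 0.228916 (working shown to 6 dp, full precision carried).
Each pᵢ ln pᵢ term: 0.26506×(-1.327798)=-0.351946, 0.313253×(-1.160744)=-0.363607, 0.192771×(-1.646252)=-0.317350, 0.228916×(-1.474402)=-0.337514.
Sum = -1.370416, so H' = 1.3704.

1.3704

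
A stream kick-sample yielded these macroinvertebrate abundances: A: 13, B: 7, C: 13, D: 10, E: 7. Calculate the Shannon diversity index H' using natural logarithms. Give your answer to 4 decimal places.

Total N = 13+7+13+10+7 = 50, so the proportions are 0.26, 0.14, 0.26, 0.2, 0.14 (working shown to 6 dp, full precision carried).
Each pᵢ ln pᵢ term: 0.26×(-1.347074)=-0.350239, 0.14×(-1.966113)=-0.275256, 0.26×(-1.347074)=-0.350239, 0.2×(-1.609438)=-0.321888, 0.14×(-1.966113)=-0.275256.
Sum = -1.572877, so H' = 1.5729.

1.5729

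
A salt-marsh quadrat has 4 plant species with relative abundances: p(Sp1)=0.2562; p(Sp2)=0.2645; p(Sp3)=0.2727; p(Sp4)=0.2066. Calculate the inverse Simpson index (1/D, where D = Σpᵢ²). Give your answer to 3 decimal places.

D = 0.2562² + 0.2645² + 0.2727² + 0.2066² = 0.0656384 + 0.0699603 + 0.0743653 + 0.0426836 = 0.2526475 (working shown to 7 dp, full precision carried).
So 1/D = 3.95808, i.e. 3.958 to 3 decimal places.

3.958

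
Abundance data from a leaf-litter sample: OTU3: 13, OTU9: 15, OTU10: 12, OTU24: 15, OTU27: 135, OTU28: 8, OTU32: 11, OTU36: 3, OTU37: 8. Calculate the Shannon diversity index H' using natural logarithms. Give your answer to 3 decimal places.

1.441

Total N = 13+15+12+15+135+8+11+3+8 = 220, so the proportions are 0.05909, 0.06818, 0.05455, 0.06818, 0.61364, 0.03636, 0.05, 0.01364, 0.03636 (working shown to 5 dp, full precision carried).
Each pᵢ ln pᵢ term: 0.05909×(-2.82868)=-0.16715, 0.06818×(-2.68558)=-0.18311, 0.05455×(-2.90872)=-0.15866, 0.06818×(-2.68558)=-0.18311, 0.61364×(-0.48835)=-0.29967, 0.03636×(-3.31419)=-0.12052, 0.05×(-2.99573)=-0.14979, 0.01364×(-4.29502)=-0.05857, 0.03636×(-3.31419)=-0.12052.
Sum = -1.44108, so H' = 1.441.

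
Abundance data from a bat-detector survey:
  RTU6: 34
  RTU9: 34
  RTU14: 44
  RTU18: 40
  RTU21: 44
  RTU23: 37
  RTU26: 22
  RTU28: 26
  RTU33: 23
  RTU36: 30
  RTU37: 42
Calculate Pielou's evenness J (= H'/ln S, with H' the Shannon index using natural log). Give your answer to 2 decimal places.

0.99

Total N = 34+34+44+40+44+37+22+26+23+30+42 = 376, so the proportions are 0.0904, 0.0904, 0.117, 0.1064, 0.117, 0.0984, 0.0585, 0.0691, 0.0612, 0.0798, 0.1117 (working shown to 4 dp, full precision carried).
H' = −Σ pᵢ ln pᵢ = −((-0.2173) + (-0.2173) + (-0.2511) + (-0.2384) + (-0.2511) + (-0.2282) + (-0.1661) + (-0.1847) + (-0.1709) + (-0.2017) + (-0.2448)) = 2.3716.
With S = 11 species, ln S = 2.3979, so J = 2.3716/2.3979 = 0.9890, i.e. 0.99 to 2 decimal places.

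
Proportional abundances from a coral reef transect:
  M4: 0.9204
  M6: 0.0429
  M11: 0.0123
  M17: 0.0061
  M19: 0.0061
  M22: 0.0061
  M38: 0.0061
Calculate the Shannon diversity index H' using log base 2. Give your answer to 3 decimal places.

0.563

Each pᵢ log₂ pᵢ term (working shown to 5 dp, full precision carried): 0.9204×(-0.11967)=-0.11014, 0.0429×(-4.54288)=-0.19489, 0.0123×(-6.34520)=-0.07805, 0.0061×(-7.35698)=-0.04488, 0.0061×(-7.35698)=-0.04488, 0.0061×(-7.35698)=-0.04488, 0.0061×(-7.35698)=-0.04488.
Sum = -0.56259, so H' = 0.563.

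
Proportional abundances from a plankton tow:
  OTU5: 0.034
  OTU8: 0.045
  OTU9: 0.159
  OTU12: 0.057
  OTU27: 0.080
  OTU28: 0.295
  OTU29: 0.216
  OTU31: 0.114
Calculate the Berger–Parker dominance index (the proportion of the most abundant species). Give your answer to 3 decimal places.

The largest proportion is 0.295, i.e. d = 0.295 to 3 decimal places.

0.295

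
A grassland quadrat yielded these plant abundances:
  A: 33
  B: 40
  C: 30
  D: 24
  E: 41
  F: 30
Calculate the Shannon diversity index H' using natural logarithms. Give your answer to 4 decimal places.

1.7754

Total N = 33+40+30+24+41+30 = 198, so the proportions are 0.166667, 0.20202, 0.151515, 0.121212, 0.207071, 0.151515 (working shown to 6 dp, full precision carried).
Each pᵢ ln pᵢ term: 0.166667×(-1.791759)=-0.298627, 0.20202×(-1.599388)=-0.323109, 0.151515×(-1.887070)=-0.285920, 0.121212×(-2.110213)=-0.255783, 0.207071×(-1.574695)=-0.326073, 0.151515×(-1.887070)=-0.285920.
Sum = -1.775431, so H' = 1.7754.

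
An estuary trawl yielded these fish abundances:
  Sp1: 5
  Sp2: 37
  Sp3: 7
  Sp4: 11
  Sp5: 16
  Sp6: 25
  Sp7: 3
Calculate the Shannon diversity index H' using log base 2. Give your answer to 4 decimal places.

2.4032

Total N = 5+37+7+11+16+25+3 = 104, so the proportions are 0.048077, 0.355769, 0.067308, 0.105769, 0.153846, 0.240385, 0.028846 (working shown to 6 dp, full precision carried).
Each pᵢ log₂ pᵢ term: 0.048077×(-4.378512)=-0.210505, 0.355769×(-1.490986)=-0.530447, 0.067308×(-3.893085)=-0.262035, 0.105769×(-3.241008)=-0.342799, 0.153846×(-2.700440)=-0.415452, 0.240385×(-2.056584)=-0.494371, 0.028846×(-5.115477)=-0.147562.
Sum = -2.403171, so H' = 2.4032.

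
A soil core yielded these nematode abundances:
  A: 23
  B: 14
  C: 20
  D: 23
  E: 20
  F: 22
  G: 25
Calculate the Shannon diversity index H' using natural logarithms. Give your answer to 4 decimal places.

Total N = 23+14+20+23+20+22+25 = 147, so the proportions are 0.156463, 0.095238, 0.136054, 0.156463, 0.136054, 0.14966, 0.170068 (working shown to 6 dp, full precision carried).
Each pᵢ ln pᵢ term: 0.156463×(-1.854938)=-0.290228, 0.095238×(-2.351375)=-0.223941, 0.136054×(-1.994700)=-0.271388, 0.156463×(-1.854938)=-0.290228, 0.136054×(-1.994700)=-0.271388, 0.14966×(-1.899390)=-0.284262, 0.170068×(-1.771557)=-0.301285.
Sum = -1.932721, so H' = 1.9327.

1.9327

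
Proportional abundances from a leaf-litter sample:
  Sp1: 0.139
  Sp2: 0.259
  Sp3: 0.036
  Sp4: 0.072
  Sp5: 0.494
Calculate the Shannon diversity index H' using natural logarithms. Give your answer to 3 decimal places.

Each pᵢ ln pᵢ term (working shown to 5 dp, full precision carried): 0.139×(-1.97328)=-0.27429, 0.259×(-1.35093)=-0.34989, 0.036×(-3.32424)=-0.11967, 0.072×(-2.63109)=-0.18944, 0.494×(-0.70522)=-0.34838.
Sum = -1.28167, so H' = 1.282.

1.282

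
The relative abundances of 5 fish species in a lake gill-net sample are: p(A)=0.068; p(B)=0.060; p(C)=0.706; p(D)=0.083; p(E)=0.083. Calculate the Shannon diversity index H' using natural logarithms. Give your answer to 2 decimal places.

1.01

Each pᵢ ln pᵢ term (working shown to 4 dp, full precision carried): 0.068×(-2.6882)=-0.1828, 0.06×(-2.8134)=-0.1688, 0.706×(-0.3481)=-0.2458, 0.083×(-2.4889)=-0.2066, 0.083×(-2.4889)=-0.2066.
Sum = -1.0106, so H' = 1.01.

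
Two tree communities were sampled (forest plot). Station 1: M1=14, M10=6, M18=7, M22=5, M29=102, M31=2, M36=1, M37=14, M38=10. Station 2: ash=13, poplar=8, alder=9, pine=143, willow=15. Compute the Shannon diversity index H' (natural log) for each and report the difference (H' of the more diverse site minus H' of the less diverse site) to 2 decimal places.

0.46

Station 1: N=161, proportions 0.087, 0.0373, 0.0435, 0.0311, 0.6335, 0.0124, 0.0062, 0.087, 0.0621, giving H' = 1.3393 (working shown to 4 dp, full precision carried).
Station 2: N=188, proportions 0.0691, 0.0426, 0.0479, 0.7606, 0.0798, giving H' = 0.8744.
Difference = |1.3393 − 0.8744| = 0.4649, i.e. 0.46 to 2 decimal places.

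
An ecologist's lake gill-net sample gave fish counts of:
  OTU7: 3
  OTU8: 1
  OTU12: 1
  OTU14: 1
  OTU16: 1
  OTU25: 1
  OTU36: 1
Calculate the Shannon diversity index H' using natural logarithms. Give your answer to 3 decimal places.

1.831

Total N = 3+1+1+1+1+1+1 = 9, so the proportions are 0.33333, 0.11111, 0.11111, 0.11111, 0.11111, 0.11111, 0.11111 (working shown to 5 dp, full precision carried).
Each pᵢ ln pᵢ term: 0.33333×(-1.09861)=-0.36620, 0.11111×(-2.19722)=-0.24414, 0.11111×(-2.19722)=-0.24414, 0.11111×(-2.19722)=-0.24414, 0.11111×(-2.19722)=-0.24414, 0.11111×(-2.19722)=-0.24414, 0.11111×(-2.19722)=-0.24414.
Sum = -1.83102, so H' = 1.831.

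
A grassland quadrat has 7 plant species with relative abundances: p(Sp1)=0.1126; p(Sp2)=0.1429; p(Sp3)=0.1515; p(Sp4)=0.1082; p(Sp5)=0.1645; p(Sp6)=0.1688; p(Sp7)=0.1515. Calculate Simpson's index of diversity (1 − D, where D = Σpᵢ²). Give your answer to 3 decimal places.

D = 0.1126² + 0.1429² + 0.1515² + 0.1082² + 0.1645² + 0.1688² + 0.1515² = 0.01268 + 0.02042 + 0.02295 + 0.01171 + 0.02706 + 0.02849 + 0.02295 = 0.14626 (working shown to 5 dp, full precision carried).
So 1 − D = 0.85374, i.e. 0.854 to 3 decimal places.

0.854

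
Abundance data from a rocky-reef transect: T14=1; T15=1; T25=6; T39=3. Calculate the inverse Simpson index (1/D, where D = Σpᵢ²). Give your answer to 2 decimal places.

2.57

Total N = 1+1+6+3 = 11, so the proportions are 0.09091, 0.09091, 0.54545, 0.27273 (working shown to 5 dp, full precision carried).
D = 0.09091² + 0.09091² + 0.54545² + 0.27273² = 0.00826 + 0.00826 + 0.29752 + 0.07438 = 0.38843.
So 1/D = 2.5745, i.e. 2.57 to 2 decimal places.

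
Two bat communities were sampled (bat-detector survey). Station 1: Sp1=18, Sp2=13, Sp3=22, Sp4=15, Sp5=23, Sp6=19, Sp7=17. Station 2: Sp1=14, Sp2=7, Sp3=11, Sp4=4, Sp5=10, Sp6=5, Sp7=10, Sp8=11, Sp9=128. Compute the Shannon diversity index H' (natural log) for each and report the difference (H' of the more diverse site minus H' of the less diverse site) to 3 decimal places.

0.551

Station 1: N=127, proportions 0.14173, 0.10236, 0.17323, 0.11811, 0.1811, 0.14961, 0.13386, giving H' = 1.92907 (working shown to 5 dp, full precision carried).
Station 2: N=200, proportions 0.07, 0.035, 0.055, 0.02, 0.05, 0.025, 0.05, 0.055, 0.64, giving H' = 1.37819.
Difference = |1.92907 − 1.37819| = 0.55088, i.e. 0.551 to 3 decimal places.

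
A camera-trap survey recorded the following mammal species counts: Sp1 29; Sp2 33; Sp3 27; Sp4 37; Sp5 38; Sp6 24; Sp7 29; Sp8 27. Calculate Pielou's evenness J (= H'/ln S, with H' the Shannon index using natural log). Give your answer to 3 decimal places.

Total N = 29+33+27+37+38+24+29+27 = 244, so the proportions are 0.11885, 0.13525, 0.11066, 0.15164, 0.15574, 0.09836, 0.11885, 0.11066 (working shown to 5 dp, full precision carried).
H' = −Σ pᵢ ln pᵢ = −((-0.25314) + (-0.27058) + (-0.24359) + (-0.28603) + (-0.28961) + (-0.22811) + (-0.25314) + (-0.24359)) = 2.06779.
With S = 8 species, ln S = 2.07944, so J = 2.06779/2.07944 = 0.99440, i.e. 0.994 to 3 decimal places.

0.994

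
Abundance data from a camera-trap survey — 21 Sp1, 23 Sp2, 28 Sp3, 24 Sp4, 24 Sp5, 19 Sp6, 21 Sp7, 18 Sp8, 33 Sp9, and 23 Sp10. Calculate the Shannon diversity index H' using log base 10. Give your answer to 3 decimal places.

Total N = 21+23+28+24+24+19+21+18+33+23 = 234, so the proportions are 0.08974, 0.09829, 0.11966, 0.10256, 0.10256, 0.0812, 0.08974, 0.07692, 0.14103, 0.09829 (working shown to 5 dp, full precision carried).
Each pᵢ log₁₀ pᵢ term: 0.08974×(-1.04700)=-0.09396, 0.09829×(-1.00749)=-0.09903, 0.11966×(-0.92206)=-0.11033, 0.10256×(-0.98900)=-0.10144, 0.10256×(-0.98900)=-0.10144, 0.0812×(-1.09046)=-0.08854, 0.08974×(-1.04700)=-0.09396, 0.07692×(-1.11394)=-0.08569, 0.14103×(-0.85070)=-0.11997, 0.09829×(-1.00749)=-0.09903.
Sum = -0.99338, so H' = 0.993.

0.993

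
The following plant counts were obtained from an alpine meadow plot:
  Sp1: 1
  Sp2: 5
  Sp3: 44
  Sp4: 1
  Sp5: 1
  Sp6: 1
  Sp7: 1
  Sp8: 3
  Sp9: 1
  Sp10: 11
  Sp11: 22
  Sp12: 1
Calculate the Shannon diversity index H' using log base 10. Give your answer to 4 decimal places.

Total N = 1+5+44+1+1+1+1+3+1+11+22+1 = 92, so the proportions are 0.01087, 0.054348, 0.478261, 0.01087, 0.01087, 0.01087, 0.01087, 0.032609, 0.01087, 0.119565, 0.23913, 0.01087 (working shown to 6 dp, full precision carried).
Each pᵢ log₁₀ pᵢ term: 0.01087×(-1.963788)=-0.021346, 0.054348×(-1.264818)=-0.068740, 0.478261×(-0.320335)=-0.153204, 0.01087×(-1.963788)=-0.021346, 0.01087×(-1.963788)=-0.021346, 0.01087×(-1.963788)=-0.021346, 0.01087×(-1.963788)=-0.021346, 0.032609×(-1.486667)=-0.048478, 0.01087×(-1.963788)=-0.021346, 0.119565×(-0.922395)=-0.110286, 0.23913×(-0.621365)=-0.148587, 0.01087×(-1.963788)=-0.021346.
Sum = -0.678714, so H' = 0.6787.

0.6787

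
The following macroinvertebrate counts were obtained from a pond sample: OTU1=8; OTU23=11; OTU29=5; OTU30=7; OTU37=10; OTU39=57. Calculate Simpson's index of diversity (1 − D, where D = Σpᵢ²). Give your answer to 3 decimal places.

0.624

Total N = 8+11+5+7+10+57 = 98, so the proportions are 0.08163, 0.11224, 0.05102, 0.07143, 0.10204, 0.58163 (working shown to 5 dp, full precision carried).
D = 0.08163² + 0.11224² + 0.05102² + 0.07143² + 0.10204² + 0.58163² = 0.00666 + 0.01260 + 0.00260 + 0.00510 + 0.01041 + 0.33830 = 0.37568.
So 1 − D = 0.62432, i.e. 0.624 to 3 decimal places.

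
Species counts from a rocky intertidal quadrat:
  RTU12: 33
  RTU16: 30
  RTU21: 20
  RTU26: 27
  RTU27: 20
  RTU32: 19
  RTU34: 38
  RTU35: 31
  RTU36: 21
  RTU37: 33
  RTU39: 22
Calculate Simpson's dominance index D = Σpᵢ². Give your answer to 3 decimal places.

0.096

Total N = 33+30+20+27+20+19+38+31+21+33+22 = 294, so the proportions are 0.11224, 0.10204, 0.06803, 0.09184, 0.06803, 0.06463, 0.12925, 0.10544, 0.07143, 0.11224, 0.07483 (working shown to 5 dp, full precision carried).
D = 0.11224² + 0.10204² + 0.06803² + 0.09184² + 0.06803² + 0.06463² + 0.12925² + 0.10544² + 0.07143² + 0.11224² + 0.07483² = 0.01260 + 0.01041 + 0.00463 + 0.00843 + 0.00463 + 0.00418 + 0.01671 + 0.01112 + 0.00510 + 0.01260 + 0.00560 = 0.09600.
To 3 decimal places, D = 0.096.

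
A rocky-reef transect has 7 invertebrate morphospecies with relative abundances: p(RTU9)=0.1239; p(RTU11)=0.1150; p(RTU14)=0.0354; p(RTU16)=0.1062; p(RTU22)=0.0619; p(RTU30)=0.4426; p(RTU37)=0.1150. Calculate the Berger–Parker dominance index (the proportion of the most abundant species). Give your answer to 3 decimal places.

The largest proportion is 0.4426, i.e. d = 0.443 to 3 decimal places.

0.443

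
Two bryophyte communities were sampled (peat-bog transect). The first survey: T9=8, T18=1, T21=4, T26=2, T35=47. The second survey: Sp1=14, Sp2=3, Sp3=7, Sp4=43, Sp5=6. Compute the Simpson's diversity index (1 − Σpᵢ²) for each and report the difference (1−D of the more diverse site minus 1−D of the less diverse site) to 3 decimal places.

The first survey: N=62, proportions 0.1290323, 0.016129, 0.0645161, 0.0322581, 0.7580645, giving 1−D = 0.4032258 (working shown to 7 dp, full precision carried).
The second survey: N=73, proportions 0.1917808, 0.0410959, 0.0958904, 0.5890411, 0.0821918, giving 1−D = 0.5986114.
Difference = |0.4032258 − 0.5986114| = 0.1953856, i.e. 0.195 to 3 decimal places.

0.195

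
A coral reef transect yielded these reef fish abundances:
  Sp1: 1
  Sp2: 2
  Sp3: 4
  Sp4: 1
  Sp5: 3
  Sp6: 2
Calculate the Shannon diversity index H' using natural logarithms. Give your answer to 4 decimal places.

1.6716

Total N = 1+2+4+1+3+2 = 13, so the proportions are 0.076923, 0.153846, 0.307692, 0.076923, 0.230769, 0.153846 (working shown to 6 dp, full precision carried).
Each pᵢ ln pᵢ term: 0.076923×(-2.564949)=-0.197304, 0.153846×(-1.871802)=-0.287970, 0.307692×(-1.178655)=-0.362663, 0.076923×(-2.564949)=-0.197304, 0.230769×(-1.466337)=-0.338385, 0.153846×(-1.871802)=-0.287970.
Sum = -1.671595, so H' = 1.6716.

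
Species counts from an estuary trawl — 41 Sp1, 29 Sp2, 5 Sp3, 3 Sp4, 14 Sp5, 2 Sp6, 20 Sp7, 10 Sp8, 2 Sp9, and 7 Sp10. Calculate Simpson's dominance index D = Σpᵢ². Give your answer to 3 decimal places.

Total N = 41+29+5+3+14+2+20+10+2+7 = 133, so the proportions are 0.30827, 0.21805, 0.03759, 0.02256, 0.10526, 0.01504, 0.15038, 0.07519, 0.01504, 0.05263 (working shown to 5 dp, full precision carried).
D = 0.30827² + 0.21805² + 0.03759² + 0.02256² + 0.10526² + 0.01504² + 0.15038² + 0.07519² + 0.01504² + 0.05263² = 0.09503 + 0.04754 + 0.00141 + 0.00051 + 0.01108 + 0.00023 + 0.02261 + 0.00565 + 0.00023 + 0.00277 = 0.18707.
To 3 decimal places, D = 0.187.

0.187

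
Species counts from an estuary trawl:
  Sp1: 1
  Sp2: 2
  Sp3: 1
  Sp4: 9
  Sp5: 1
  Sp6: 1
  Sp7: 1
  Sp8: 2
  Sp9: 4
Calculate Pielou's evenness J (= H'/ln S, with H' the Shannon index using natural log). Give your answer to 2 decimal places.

Total N = 1+2+1+9+1+1+1+2+4 = 22, so the proportions are 0.0455, 0.0909, 0.0455, 0.4091, 0.0455, 0.0455, 0.0455, 0.0909, 0.1818 (working shown to 4 dp, full precision carried).
H' = −Σ pᵢ ln pᵢ = −((-0.1405) + (-0.2180) + (-0.1405) + (-0.3657) + (-0.1405) + (-0.1405) + (-0.1405) + (-0.2180) + (-0.3100)) = 1.8141.
With S = 9 species, ln S = 2.1972, so J = 1.8141/2.1972 = 0.8256, i.e. 0.83 to 2 decimal places.

0.83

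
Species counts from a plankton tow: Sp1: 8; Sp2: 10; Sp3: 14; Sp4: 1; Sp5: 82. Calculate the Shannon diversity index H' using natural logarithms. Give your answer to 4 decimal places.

Total N = 8+10+14+1+82 = 115, so the proportions are 0.069565, 0.086957, 0.121739, 0.008696, 0.713043 (working shown to 6 dp, full precision carried).
Each pᵢ ln pᵢ term: 0.069565×(-2.665491)=-0.185425, 0.086957×(-2.442347)=-0.212378, 0.121739×(-2.105875)=-0.256367, 0.008696×(-4.744932)=-0.041260, 0.713043×(-0.338213)=-0.241160.
Sum = -0.936592, so H' = 0.9366.

0.9366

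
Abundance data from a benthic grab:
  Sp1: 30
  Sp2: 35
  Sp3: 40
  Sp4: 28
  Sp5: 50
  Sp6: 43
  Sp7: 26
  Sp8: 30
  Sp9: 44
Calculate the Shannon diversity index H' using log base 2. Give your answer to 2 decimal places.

3.14

Total N = 30+35+40+28+50+43+26+30+44 = 326, so the proportions are 0.092, 0.1074, 0.1227, 0.0859, 0.1534, 0.1319, 0.0798, 0.092, 0.135 (working shown to 4 dp, full precision carried).
Each pᵢ log₂ pᵢ term: 0.092×(-3.4418)=-0.3167, 0.1074×(-3.2194)=-0.3456, 0.1227×(-3.0268)=-0.3714, 0.0859×(-3.5414)=-0.3042, 0.1534×(-2.7049)=-0.4149, 0.1319×(-2.9225)=-0.3855, 0.0798×(-3.6483)=-0.2910, 0.092×(-3.4418)=-0.3167, 0.135×(-2.8893)=-0.3900.
Sum = -3.1359, so H' = 3.14.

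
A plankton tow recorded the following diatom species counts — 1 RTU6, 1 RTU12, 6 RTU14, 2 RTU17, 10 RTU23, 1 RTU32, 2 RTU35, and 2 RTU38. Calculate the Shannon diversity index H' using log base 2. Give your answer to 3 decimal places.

2.455

Total N = 1+1+6+2+10+1+2+2 = 25, so the proportions are 0.04, 0.04, 0.24, 0.08, 0.4, 0.04, 0.08, 0.08 (working shown to 5 dp, full precision carried).
Each pᵢ log₂ pᵢ term: 0.04×(-4.64386)=-0.18575, 0.04×(-4.64386)=-0.18575, 0.24×(-2.05889)=-0.49413, 0.08×(-3.64386)=-0.29151, 0.4×(-1.32193)=-0.52877, 0.04×(-4.64386)=-0.18575, 0.08×(-3.64386)=-0.29151, 0.08×(-3.64386)=-0.29151.
Sum = -2.45469, so H' = 2.455.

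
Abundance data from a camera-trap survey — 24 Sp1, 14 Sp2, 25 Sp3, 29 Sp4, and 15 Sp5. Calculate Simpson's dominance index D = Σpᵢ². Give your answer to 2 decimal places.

0.22

Total N = 24+14+25+29+15 = 107, so the proportions are 0.2243, 0.1308, 0.2336, 0.271, 0.1402 (working shown to 4 dp, full precision carried).
D = 0.2243² + 0.1308² + 0.2336² + 0.271² + 0.1402² = 0.0503 + 0.0171 + 0.0546 + 0.0735 + 0.0197 = 0.2151.
To 2 decimal places, D = 0.22.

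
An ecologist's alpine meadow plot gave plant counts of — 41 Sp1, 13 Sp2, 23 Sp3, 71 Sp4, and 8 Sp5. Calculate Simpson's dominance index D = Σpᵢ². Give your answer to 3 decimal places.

0.308

Total N = 41+13+23+71+8 = 156, so the proportions are 0.26282, 0.08333, 0.14744, 0.45513, 0.05128 (working shown to 5 dp, full precision carried).
D = 0.26282² + 0.08333² + 0.14744² + 0.45513² + 0.05128² = 0.06907 + 0.00694 + 0.02174 + 0.20714 + 0.00263 = 0.30753.
To 3 decimal places, D = 0.308.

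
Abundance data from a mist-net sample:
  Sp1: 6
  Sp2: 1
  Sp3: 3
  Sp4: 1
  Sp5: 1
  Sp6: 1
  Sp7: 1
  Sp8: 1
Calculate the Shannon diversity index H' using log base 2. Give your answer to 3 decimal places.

2.556

Total N = 6+1+3+1+1+1+1+1 = 15, so the proportions are 0.4, 0.06667, 0.2, 0.06667, 0.06667, 0.06667, 0.06667, 0.06667 (working shown to 5 dp, full precision carried).
Each pᵢ log₂ pᵢ term: 0.4×(-1.32193)=-0.52877, 0.06667×(-3.90689)=-0.26046, 0.2×(-2.32193)=-0.46439, 0.06667×(-3.90689)=-0.26046, 0.06667×(-3.90689)=-0.26046, 0.06667×(-3.90689)=-0.26046, 0.06667×(-3.90689)=-0.26046, 0.06667×(-3.90689)=-0.26046.
Sum = -2.55591, so H' = 2.556.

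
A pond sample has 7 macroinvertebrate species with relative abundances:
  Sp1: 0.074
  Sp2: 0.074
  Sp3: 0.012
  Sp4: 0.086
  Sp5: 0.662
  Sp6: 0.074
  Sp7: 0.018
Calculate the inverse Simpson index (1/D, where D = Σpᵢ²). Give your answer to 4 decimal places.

2.1620

D = 0.074² + 0.074² + 0.012² + 0.086² + 0.662² + 0.074² + 0.018² = 0.0054760 + 0.0054760 + 0.0001440 + 0.0073960 + 0.4382440 + 0.0054760 + 0.0003240 = 0.4625360 (working shown to 7 dp, full precision carried).
So 1/D = 2.161994, i.e. 2.1620 to 4 decimal places.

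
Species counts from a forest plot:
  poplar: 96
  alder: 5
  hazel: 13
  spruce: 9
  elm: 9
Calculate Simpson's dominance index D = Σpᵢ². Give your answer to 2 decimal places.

Total N = 96+5+13+9+9 = 132, so the proportions are 0.7273, 0.0379, 0.0985, 0.0682, 0.0682 (working shown to 4 dp, full precision carried).
D = 0.7273² + 0.0379² + 0.0985² + 0.0682² + 0.0682² = 0.5289 + 0.0014 + 0.0097 + 0.0046 + 0.0046 = 0.5494.
To 2 decimal places, D = 0.55.

0.55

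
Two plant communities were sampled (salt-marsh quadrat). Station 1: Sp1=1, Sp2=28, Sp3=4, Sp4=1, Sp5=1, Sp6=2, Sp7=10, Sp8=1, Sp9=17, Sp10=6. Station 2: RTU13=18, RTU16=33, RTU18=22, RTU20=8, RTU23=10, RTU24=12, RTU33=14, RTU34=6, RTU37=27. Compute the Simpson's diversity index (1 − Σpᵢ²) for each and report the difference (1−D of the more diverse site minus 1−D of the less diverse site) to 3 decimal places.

0.104

Station 1: N=71, proportions 0.01408, 0.39437, 0.05634, 0.01408, 0.01408, 0.02817, 0.14085, 0.01408, 0.23944, 0.08451, giving 1−D = 0.75541 (working shown to 5 dp, full precision carried).
Station 2: N=150, proportions 0.12, 0.22, 0.14667, 0.05333, 0.06667, 0.08, 0.09333, 0.04, 0.18, giving 1−D = 0.85929.
Difference = |0.75541 − 0.85929| = 0.10388, i.e. 0.104 to 3 decimal places.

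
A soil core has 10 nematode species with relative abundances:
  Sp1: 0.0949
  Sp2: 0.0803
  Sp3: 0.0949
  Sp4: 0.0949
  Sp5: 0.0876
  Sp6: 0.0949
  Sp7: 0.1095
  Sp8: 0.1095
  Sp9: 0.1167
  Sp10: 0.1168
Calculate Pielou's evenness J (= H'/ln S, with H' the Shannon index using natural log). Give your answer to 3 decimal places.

0.997

H' = −Σ pᵢ ln pᵢ = −((-0.22348) + (-0.20252) + (-0.22348) + (-0.22348) + (-0.21330) + (-0.22348) + (-0.24220) + (-0.24220) + (-0.25069) + (-0.25080)) = 2.29563 (working shown to 5 dp, full precision carried).
With S = 10 species, ln S = 2.30259, so J = 2.29563/2.30259 = 0.99698, i.e. 0.997 to 3 decimal places.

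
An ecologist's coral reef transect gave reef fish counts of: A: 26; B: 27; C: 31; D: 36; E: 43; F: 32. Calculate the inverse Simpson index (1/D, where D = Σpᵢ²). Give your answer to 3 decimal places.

5.819

Total N = 26+27+31+36+43+32 = 195, so the proportions are 0.1333333, 0.1384615, 0.1589744, 0.1846154, 0.2205128, 0.1641026 (working shown to 7 dp, full precision carried).
D = 0.1333333² + 0.1384615² + 0.1589744² + 0.1846154² + 0.2205128² + 0.1641026² = 0.0177778 + 0.0191716 + 0.0252728 + 0.0340828 + 0.0486259 + 0.0269297 = 0.1718606.
So 1/D = 5.81867, i.e. 5.819 to 3 decimal places.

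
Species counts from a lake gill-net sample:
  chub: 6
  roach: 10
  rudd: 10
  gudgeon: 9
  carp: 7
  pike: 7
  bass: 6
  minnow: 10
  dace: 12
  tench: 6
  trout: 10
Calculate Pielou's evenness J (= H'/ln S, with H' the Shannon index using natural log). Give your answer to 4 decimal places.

0.9881

Total N = 6+10+10+9+7+7+6+10+12+6+10 = 93, so the proportions are 0.064516, 0.107527, 0.107527, 0.096774, 0.075269, 0.075269, 0.064516, 0.107527, 0.129032, 0.064516, 0.107527 (working shown to 6 dp, full precision carried).
H' = −Σ pᵢ ln pᵢ = −((-0.176828) + (-0.239786) + (-0.239786) + (-0.226004) + (-0.194697) + (-0.194697) + (-0.176828) + (-0.239786) + (-0.264218) + (-0.176828) + (-0.239786)) = 2.369248.
With S = 11 species, ln S = 2.397895, so J = 2.369248/2.397895 = 0.988053, i.e. 0.9881 to 4 decimal places.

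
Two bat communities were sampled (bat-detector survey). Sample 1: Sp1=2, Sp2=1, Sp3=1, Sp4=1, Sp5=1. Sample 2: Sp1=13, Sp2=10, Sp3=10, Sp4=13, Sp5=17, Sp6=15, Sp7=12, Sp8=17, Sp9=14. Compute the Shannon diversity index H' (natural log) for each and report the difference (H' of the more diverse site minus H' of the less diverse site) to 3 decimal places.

0.620

Sample 1: N=6, proportions 0.33333, 0.16667, 0.16667, 0.16667, 0.16667, giving H' = 1.56071 (working shown to 5 dp, full precision carried).
Sample 2: N=121, proportions 0.10744, 0.08264, 0.08264, 0.10744, 0.1405, 0.12397, 0.09917, 0.1405, 0.1157, giving H' = 2.18045.
Difference = |1.56071 − 2.18045| = 0.61974, i.e. 0.620 to 3 decimal places.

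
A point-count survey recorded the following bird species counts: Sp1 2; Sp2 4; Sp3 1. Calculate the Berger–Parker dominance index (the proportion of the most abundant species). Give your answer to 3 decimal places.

Total N = 2+4+1 = 7, so the proportions are 0.28571, 0.57143, 0.14286 (working shown to 5 dp, full precision carried).
The largest proportion is 0.57143, i.e. d = 0.571 to 3 decimal places.

0.571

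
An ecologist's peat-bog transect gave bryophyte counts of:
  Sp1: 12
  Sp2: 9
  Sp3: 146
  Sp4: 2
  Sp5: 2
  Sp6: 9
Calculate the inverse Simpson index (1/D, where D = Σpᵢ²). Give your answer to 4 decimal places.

1.4979

Total N = 12+9+146+2+2+9 = 180, so the proportions are 0.0666667, 0.05, 0.8111111, 0.0111111, 0.0111111, 0.05 (working shown to 7 dp, full precision carried).
D = 0.0666667² + 0.05² + 0.8111111² + 0.0111111² + 0.0111111² + 0.05² = 0.0044444 + 0.0025000 + 0.6579012 + 0.0001235 + 0.0001235 + 0.0025000 = 0.6675926.
So 1/D = 1.497920, i.e. 1.4979 to 4 decimal places.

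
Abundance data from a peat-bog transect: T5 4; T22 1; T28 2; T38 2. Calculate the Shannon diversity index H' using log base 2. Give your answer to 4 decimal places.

Total N = 4+1+2+2 = 9, so the proportions are 0.444444, 0.111111, 0.222222, 0.222222 (working shown to 6 dp, full precision carried).
Each pᵢ log₂ pᵢ term: 0.444444×(-1.169925)=-0.519967, 0.111111×(-3.169925)=-0.352214, 0.222222×(-2.169925)=-0.482206, 0.222222×(-2.169925)=-0.482206.
Sum = -1.836592, so H' = 1.8366.

1.8366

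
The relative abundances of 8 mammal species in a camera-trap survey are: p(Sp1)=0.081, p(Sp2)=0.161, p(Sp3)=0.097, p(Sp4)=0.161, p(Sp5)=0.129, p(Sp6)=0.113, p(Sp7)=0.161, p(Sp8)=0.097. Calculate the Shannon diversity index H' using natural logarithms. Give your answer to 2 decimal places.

2.05

Each pᵢ ln pᵢ term (working shown to 4 dp, full precision carried): 0.081×(-2.5133)=-0.2036, 0.161×(-1.8264)=-0.2940, 0.097×(-2.3330)=-0.2263, 0.161×(-1.8264)=-0.2940, 0.129×(-2.0479)=-0.2642, 0.113×(-2.1804)=-0.2464, 0.161×(-1.8264)=-0.2940, 0.097×(-2.3330)=-0.2263.
Sum = -2.0489, so H' = 2.05.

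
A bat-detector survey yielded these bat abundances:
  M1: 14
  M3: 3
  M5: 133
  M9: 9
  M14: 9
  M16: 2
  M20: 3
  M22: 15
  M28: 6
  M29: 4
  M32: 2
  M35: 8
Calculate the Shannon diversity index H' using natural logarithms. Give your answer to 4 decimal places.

1.4441

Total N = 14+3+133+9+9+2+3+15+6+4+2+8 = 208, so the proportions are 0.067308, 0.014423, 0.639423, 0.043269, 0.043269, 0.009615, 0.014423, 0.072115, 0.028846, 0.019231, 0.009615, 0.038462 (working shown to 6 dp, full precision carried).
Each pᵢ ln pᵢ term: 0.067308×(-2.698481)=-0.181629, 0.014423×(-4.238926)=-0.061138, 0.639423×(-0.447189)=-0.285943, 0.043269×(-3.140314)=-0.135879, 0.043269×(-3.140314)=-0.135879, 0.009615×(-4.644391)=-0.044658, 0.014423×(-4.238926)=-0.061138, 0.072115×(-2.629488)=-0.189627, 0.028846×(-3.545779)=-0.102282, 0.019231×(-3.951244)=-0.075985, 0.009615×(-4.644391)=-0.044658, 0.038462×(-3.258097)=-0.125311.
Sum = -1.444127, so H' = 1.4441.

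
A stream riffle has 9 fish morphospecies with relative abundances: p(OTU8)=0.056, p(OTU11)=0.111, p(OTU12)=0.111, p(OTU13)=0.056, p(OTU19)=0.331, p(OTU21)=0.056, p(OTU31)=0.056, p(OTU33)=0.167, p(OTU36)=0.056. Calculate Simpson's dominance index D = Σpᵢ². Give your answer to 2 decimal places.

0.18

D = 0.056² + 0.111² + 0.111² + 0.056² + 0.331² + 0.056² + 0.056² + 0.167² + 0.056² = 0.0031 + 0.0123 + 0.0123 + 0.0031 + 0.1096 + 0.0031 + 0.0031 + 0.0279 + 0.0031 = 0.1778 (working shown to 4 dp, full precision carried).
To 2 decimal places, D = 0.18.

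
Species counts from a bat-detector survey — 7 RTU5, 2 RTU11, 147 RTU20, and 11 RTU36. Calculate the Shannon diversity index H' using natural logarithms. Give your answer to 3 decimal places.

Total N = 7+2+147+11 = 167, so the proportions are 0.04192, 0.01198, 0.88024, 0.06587 (working shown to 5 dp, full precision carried).
Each pᵢ ln pᵢ term: 0.04192×(-3.17208)=-0.13296, 0.01198×(-4.42485)=-0.05299, 0.88024×(-0.12756)=-0.11228, 0.06587×(-2.72010)=-0.17917.
Sum = -0.47741, so H' = 0.477.

0.477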